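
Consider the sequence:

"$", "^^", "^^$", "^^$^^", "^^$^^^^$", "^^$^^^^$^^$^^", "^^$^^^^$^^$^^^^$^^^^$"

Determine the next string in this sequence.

^^$^^^^$^^$^^^^$^^^^$^^$^^^^$^^$^^

Each term (from the third on) is the previous term followed by the one before it: term 3 = ^^·$ = ^^$.
Continuing: ^^$^^^^$^^$^^^^$^^^^$ · ^^$^^^^$^^$^^ gives term 8.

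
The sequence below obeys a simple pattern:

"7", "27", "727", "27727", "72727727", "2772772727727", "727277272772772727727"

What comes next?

2772772727727727277272772772727727

This is a Fibonacci-style word recurrence s(k) = s(k−2)·s(k−1): e.g. 7·27 = 727.
So term 8 is 2772772727727·727277272772772727727.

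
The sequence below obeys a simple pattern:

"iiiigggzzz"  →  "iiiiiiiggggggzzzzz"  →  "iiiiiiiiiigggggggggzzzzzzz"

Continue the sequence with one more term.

The n-th term is 3n+1 i's then 3n g's then 2n+1 z's (n = 1, 2, …).
For the next term, n = 4, so the run lengths are 13, 12, 9.

iiiiiiiiiiiiiggggggggggggzzzzzzzzz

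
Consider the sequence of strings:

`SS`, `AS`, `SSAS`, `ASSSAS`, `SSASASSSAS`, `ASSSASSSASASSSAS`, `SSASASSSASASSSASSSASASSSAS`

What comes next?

This is a Fibonacci-style word recurrence s(k) = s(k−2)·s(k−1): e.g. SS·AS = SSAS.
So term 8 is ASSSASSSASASSSAS·SSASASSSASASSSASSSASASSSAS.

ASSSASSSASASSSASSSASASSSASASSSASSSASASSSAS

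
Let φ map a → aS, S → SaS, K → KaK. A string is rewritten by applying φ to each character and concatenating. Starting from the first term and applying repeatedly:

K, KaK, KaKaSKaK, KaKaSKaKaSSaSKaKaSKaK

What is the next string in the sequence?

KaKaSKaKaSSaSKaKaSKaKaSSaSSaSaSSaSKaKaSKaKaSSaSKaKaSKaK

Applying the rule to each of the 21 symbols of KaKaSKaKaSSaSKaKaSKaK gives the pieces KaK aS KaK aS SaS KaK aS KaK aS SaS SaS aS SaS KaK aS KaK aS SaS KaK aS KaK, which concatenate to the answer.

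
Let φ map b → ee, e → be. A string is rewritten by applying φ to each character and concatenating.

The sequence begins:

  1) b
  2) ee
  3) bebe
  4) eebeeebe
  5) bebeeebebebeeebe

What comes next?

Replace each of the 16 characters of bebeeebebebeeebe in place — ee be ee be be be ee be ee be ee be be be ee be — and concatenate.

eebeeebebebeeebeeebeeebebebeeebe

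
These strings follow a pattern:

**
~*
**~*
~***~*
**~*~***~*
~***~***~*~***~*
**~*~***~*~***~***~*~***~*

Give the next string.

This is a Fibonacci-style word recurrence s(k) = s(k−2)·s(k−1): e.g. **·~* = **~*.
The next term joins ~***~***~*~***~* and **~*~***~*~***~***~*~***~*.

~***~***~*~***~***~*~***~*~***~***~*~***~*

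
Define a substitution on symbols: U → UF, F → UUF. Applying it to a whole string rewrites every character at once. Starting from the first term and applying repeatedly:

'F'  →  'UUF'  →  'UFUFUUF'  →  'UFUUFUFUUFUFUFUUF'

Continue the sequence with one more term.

UFUUFUFUFUUFUFUUFUFUFUUFUFUUFUFUUFUFUFUUF

φ(UFUUFUFUUFUFUFUUF) expands symbol-by-symbol to UF UUF UF UF UUF UF UUF UF UF UUF UF UUF UF UUF UF UF UUF; joining the 17 pieces gives the next term.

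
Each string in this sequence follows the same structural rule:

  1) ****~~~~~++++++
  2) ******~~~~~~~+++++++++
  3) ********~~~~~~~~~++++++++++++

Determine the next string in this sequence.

Term n consists of 2n *'s, followed by 2n+1 ~'s, followed by 3n +'s, where the shown terms are n = 2, 3, 4.
At n = 5 the blocks have lengths 10, 11, 15.

**********~~~~~~~~~~~+++++++++++++++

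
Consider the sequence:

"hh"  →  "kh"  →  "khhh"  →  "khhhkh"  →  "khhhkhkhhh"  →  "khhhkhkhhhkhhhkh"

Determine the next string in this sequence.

This is a Fibonacci-style word recurrence s(k) = s(k−1)·s(k−2): e.g. kh·hh = khhh.
Continuing: khhhkhkhhhkhhhkh · khhhkhkhhh gives term 7.

khhhkhkhhhkhhhkhkhhhkhkhhh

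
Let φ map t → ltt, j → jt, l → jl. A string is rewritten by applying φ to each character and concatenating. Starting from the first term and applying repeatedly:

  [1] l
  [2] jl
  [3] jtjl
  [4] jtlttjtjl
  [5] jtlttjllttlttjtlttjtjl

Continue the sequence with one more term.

Applying the rule to each of the 22 symbols of jtlttjllttlttjtlttjtjl gives the pieces jt ltt jl ltt ltt jt jl jl ltt ltt jl ltt ltt jt ltt jl ltt ltt jt ltt jt jl, which concatenate to the answer.

jtlttjllttlttjtjljllttlttjllttlttjtlttjllttlttjtlttjtjl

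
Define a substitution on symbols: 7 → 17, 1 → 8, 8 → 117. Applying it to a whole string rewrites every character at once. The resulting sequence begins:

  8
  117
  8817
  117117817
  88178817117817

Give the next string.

Replace each of the 14 characters of 88178817117817 in place — 117 117 8 17 117 117 8 17 8 8 17 117 8 17 — and concatenate.

1171178171171178178817117817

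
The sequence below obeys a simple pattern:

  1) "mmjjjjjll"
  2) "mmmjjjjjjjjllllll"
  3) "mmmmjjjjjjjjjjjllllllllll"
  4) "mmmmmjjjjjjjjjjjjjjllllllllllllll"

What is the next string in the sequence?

Reading off run lengths: m runs 2, 3, 4, 5; j runs 5, 8, 11, 14; l runs 2, 6, 10, 14 — each is linear in n (n = 1, 2, …).
At n = 5 the blocks have lengths 6, 17, 18.

mmmmmmjjjjjjjjjjjjjjjjjllllllllllllllllll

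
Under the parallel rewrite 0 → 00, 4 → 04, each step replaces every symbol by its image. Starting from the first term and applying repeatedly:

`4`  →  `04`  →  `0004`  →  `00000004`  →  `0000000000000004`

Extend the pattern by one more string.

Replace each of the 16 characters of 0000000000000004 in place — 00 00 00 00 00 00 00 00 00 00 00 00 00 00 00 04 — and concatenate.

00000000000000000000000000000004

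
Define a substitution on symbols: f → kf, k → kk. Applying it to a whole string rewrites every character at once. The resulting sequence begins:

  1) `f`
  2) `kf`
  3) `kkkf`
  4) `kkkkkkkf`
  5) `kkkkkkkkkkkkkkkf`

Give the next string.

kkkkkkkkkkkkkkkkkkkkkkkkkkkkkkkf

Applying the rule to each of the 16 symbols of kkkkkkkkkkkkkkkf gives the pieces kk kk kk kk kk kk kk kk kk kk kk kk kk kk kk kf, which concatenate to the answer.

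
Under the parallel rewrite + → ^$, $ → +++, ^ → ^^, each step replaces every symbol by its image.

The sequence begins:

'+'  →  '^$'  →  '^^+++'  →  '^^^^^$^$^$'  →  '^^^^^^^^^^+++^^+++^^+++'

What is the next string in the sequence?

Applying the rule to each of the 23 symbols of ^^^^^^^^^^+++^^+++^^+++ gives the pieces ^^ ^^ ^^ ^^ ^^ ^^ ^^ ^^ ^^ ^^ ^$ ^$ ^$ ^^ ^^ ^$ ^$ ^$ ^^ ^^ ^$ ^$ ^$, which concatenate to the answer.

^^^^^^^^^^^^^^^^^^^^^$^$^$^^^^^$^$^$^^^^^$^$^$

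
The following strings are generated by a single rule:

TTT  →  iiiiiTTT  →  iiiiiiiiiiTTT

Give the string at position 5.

Every step adds iiiii at the front: s(k+1) = iiiii·s(k).
From iiiiiiiiiiTTT, 2 further steps: iiiiiiiiiiTTT → iiiiiiiiiiiiiiiTTT → (answer).

iiiiiiiiiiiiiiiiiiiiTTT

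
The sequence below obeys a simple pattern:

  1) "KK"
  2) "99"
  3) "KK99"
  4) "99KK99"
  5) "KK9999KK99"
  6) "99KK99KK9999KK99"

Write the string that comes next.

KK9999KK9999KK99KK9999KK99

This is a Fibonacci-style word recurrence s(k) = s(k−2)·s(k−1): e.g. KK·99 = KK99.
The next term joins KK9999KK99 and 99KK99KK9999KK99.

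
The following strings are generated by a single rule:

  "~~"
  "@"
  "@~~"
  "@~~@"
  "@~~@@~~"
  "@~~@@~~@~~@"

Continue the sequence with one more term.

@~~@@~~@~~@@~~@@~~

From term 3 onward, concatenate the last term with the second-to-last: @·~~ = @~~, @~~·@ = @~~@, …
The next term joins @~~@@~~@~~@ and @~~@@~~.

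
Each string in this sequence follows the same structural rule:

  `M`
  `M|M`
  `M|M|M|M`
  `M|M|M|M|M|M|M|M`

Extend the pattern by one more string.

M|M|M|M|M|M|M|M|M|M|M|M|M|M|M|M

Each string is two copies of the previous one joined by '|'.
One more doubling of M|M|M|M|M|M|M|M gives the answer.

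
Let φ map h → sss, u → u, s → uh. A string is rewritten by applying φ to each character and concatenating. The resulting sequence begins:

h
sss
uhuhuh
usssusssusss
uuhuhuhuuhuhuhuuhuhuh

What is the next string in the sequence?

uusssusssusssuusssusssusssuusssusssusss

φ(uuhuhuhuuhuhuhuuhuhuh) expands symbol-by-symbol to u u sss u sss u sss u u sss u sss u sss u u sss u sss u sss; joining the 21 pieces gives the next term.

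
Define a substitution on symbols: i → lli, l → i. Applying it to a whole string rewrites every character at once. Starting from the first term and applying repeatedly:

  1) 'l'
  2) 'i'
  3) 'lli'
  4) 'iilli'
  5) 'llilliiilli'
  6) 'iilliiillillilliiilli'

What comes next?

llilliiillillilliiilliiilliiillillilliiilli

φ(iilliiillillilliiilli) expands symbol-by-symbol to lli lli i i lli lli lli i i lli i i lli i i lli lli lli i i lli; joining the 21 pieces gives the next term.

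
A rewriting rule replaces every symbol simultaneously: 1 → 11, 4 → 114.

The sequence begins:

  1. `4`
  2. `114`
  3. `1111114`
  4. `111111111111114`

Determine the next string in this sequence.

1111111111111111111111111111114

Replace each of the 15 characters of 111111111111114 in place — 11 11 11 11 11 11 11 11 11 11 11 11 11 11 114 — and concatenate.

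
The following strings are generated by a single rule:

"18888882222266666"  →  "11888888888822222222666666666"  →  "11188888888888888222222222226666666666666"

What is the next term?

The n-th term is n 1's then 4n+2 8's then 3n+2 2's then 4n+1 6's (n = 1, 2, …).
Setting n = 4 gives 4, 18, 14, 17 characters in each block.

11118888888888888888882222222222222266666666666666666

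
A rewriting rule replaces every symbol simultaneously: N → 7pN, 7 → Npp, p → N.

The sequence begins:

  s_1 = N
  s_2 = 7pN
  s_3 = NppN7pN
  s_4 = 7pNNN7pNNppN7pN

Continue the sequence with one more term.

φ(7pNNN7pNNppN7pN) expands symbol-by-symbol to Npp N 7pN 7pN 7pN Npp N 7pN 7pN N N 7pN Npp N 7pN; joining the 15 pieces gives the next term.

NppN7pN7pN7pNNppN7pN7pNNN7pNNppN7pN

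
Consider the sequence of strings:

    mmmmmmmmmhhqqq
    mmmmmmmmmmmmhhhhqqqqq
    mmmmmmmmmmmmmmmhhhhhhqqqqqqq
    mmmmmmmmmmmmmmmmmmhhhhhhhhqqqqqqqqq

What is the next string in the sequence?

mmmmmmmmmmmmmmmmmmmmmhhhhhhhhhhqqqqqqqqqqq

Term n consists of 3n+3 m's, followed by 2n-2 h's, followed by 2n-1 q's, where the shown terms are n = 2, 3, 4, 5.
At n = 6 the blocks have lengths 21, 10, 11.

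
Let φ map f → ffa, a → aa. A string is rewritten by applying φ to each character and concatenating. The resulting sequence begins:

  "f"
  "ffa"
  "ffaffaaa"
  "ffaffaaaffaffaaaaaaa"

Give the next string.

Rewriting the 20 symbols of ffaffaaaffaffaaaaaaa one by one yields ffa ffa aa ffa ffa aa aa aa ffa ffa aa ffa ffa aa aa aa aa aa aa aa; concatenated:

ffaffaaaffaffaaaaaaaffaffaaaffaffaaaaaaaaaaaaaaa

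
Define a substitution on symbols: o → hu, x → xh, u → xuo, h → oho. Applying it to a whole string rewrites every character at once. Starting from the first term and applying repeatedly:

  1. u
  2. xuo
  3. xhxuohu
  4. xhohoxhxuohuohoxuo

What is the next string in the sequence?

Applying the rule to each of the 18 symbols of xhohoxhxuohuohoxuo gives the pieces xh oho hu oho hu xh oho xh xuo hu oho xuo hu oho hu xh xuo hu, which concatenate to the answer.

xhohohuohohuxhohoxhxuohuohoxuohuohohuxhxuohu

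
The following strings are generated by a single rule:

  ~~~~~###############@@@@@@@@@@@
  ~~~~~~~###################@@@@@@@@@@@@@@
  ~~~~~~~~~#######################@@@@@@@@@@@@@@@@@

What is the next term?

~~~~~~~~~~~###########################@@@@@@@@@@@@@@@@@@@@

Each string has the form ~^{2n-1} #^{4n+3} @^{3n+2}, where the shown terms are n = 3, 4, 5.
Setting n = 6 gives 11, 27, 20 characters in each block.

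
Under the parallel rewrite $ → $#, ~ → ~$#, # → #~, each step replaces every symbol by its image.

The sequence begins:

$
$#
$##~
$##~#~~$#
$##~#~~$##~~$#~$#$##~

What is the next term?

$##~#~~$##~~$#~$#$##~#~~$#~$#$##~~$#$##~$##~#~~$#

φ($##~#~~$##~~$#~$#$##~) expands symbol-by-symbol to $# #~ #~ ~$# #~ ~$# ~$# $# #~ #~ ~$# ~$# $# #~ ~$# $# #~ $# #~ #~ ~$#; joining the 21 pieces gives the next term.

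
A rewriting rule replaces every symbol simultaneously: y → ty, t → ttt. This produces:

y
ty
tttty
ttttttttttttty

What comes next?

Applying the rule to each of the 14 symbols of ttttttttttttty gives the pieces ttt ttt ttt ttt ttt ttt ttt ttt ttt ttt ttt ttt ttt ty, which concatenate to the answer.

tttttttttttttttttttttttttttttttttttttttty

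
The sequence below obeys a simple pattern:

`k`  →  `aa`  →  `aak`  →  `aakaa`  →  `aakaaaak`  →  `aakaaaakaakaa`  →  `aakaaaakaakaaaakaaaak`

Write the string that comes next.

This is a Fibonacci-style word recurrence s(k) = s(k−1)·s(k−2): e.g. aa·k = aak.
Continuing: aakaaaakaakaaaakaaaak · aakaaaakaakaa gives term 8.

aakaaaakaakaaaakaaaakaakaaaakaakaa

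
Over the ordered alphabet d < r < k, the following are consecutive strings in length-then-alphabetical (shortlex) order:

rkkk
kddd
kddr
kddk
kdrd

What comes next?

The successor of kdrd increments the rightmost position that isn't already k and resets every position after it to d.

kdrr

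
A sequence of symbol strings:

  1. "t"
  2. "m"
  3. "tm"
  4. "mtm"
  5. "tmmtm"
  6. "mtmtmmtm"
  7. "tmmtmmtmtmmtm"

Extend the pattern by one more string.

This is a Fibonacci-style word recurrence s(k) = s(k−2)·s(k−1): e.g. t·m = tm.
Continuing: mtmtmmtm · tmmtmmtmtmmtm gives term 8.

mtmtmmtmtmmtmmtmtmmtm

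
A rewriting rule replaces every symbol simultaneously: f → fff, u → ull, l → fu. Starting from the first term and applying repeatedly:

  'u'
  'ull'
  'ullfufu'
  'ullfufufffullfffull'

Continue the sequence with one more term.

Rewriting the 19 symbols of ullfufufffullfffull one by one yields ull fu fu fff ull fff ull fff fff fff ull fu fu fff fff fff ull fu fu; concatenated:

ullfufufffullfffullfffffffffullfufufffffffffullfufu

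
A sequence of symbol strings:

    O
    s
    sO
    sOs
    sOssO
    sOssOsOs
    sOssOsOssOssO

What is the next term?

sOssOsOssOssOsOssOsOs

This is a Fibonacci-style word recurrence s(k) = s(k−1)·s(k−2): e.g. s·O = sO.
Continuing: sOssOsOssOssO · sOssOsOs gives term 8.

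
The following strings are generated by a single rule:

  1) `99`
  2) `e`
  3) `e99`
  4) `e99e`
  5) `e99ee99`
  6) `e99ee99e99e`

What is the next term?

From term 3 onward, concatenate the last term with the second-to-last: e·99 = e99, e99·e = e99e, …
Continuing: e99ee99e99e · e99ee99 gives term 7.

e99ee99e99ee99ee99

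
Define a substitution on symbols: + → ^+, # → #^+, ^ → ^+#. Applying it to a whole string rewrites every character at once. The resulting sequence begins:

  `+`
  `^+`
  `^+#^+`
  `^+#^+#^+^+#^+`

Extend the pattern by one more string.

^+#^+#^+^+#^+#^+^+#^+^+#^+#^+^+#^+

Applying the rule to each of the 13 symbols of ^+#^+#^+^+#^+ gives the pieces ^+# ^+ #^+ ^+# ^+ #^+ ^+# ^+ ^+# ^+ #^+ ^+# ^+, which concatenate to the answer.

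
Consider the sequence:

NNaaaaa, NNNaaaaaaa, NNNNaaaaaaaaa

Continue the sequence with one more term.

Each string has the form N^{n} a^{2n+1}, where the shown terms are n = 2, 3, 4.
Setting n = 5 gives 5, 11 characters in each block.

NNNNNaaaaaaaaaaa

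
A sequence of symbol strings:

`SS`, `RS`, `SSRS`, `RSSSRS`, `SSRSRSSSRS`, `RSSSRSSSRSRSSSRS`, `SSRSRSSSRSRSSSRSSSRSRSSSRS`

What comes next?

From term 3 onward, concatenate the second-to-last term with the last: SS·RS = SSRS, RS·SSRS = RSSSRS, …
The next term joins RSSSRSSSRSRSSSRS and SSRSRSSSRSRSSSRSSSRSRSSSRS.

RSSSRSSSRSRSSSRSSSRSRSSSRSRSSSRSSSRSRSSSRS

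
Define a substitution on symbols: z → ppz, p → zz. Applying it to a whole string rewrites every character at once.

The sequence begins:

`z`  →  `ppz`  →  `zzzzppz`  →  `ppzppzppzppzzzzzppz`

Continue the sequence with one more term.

zzzzppzzzzzppzzzzzppzzzzzppzppzppzppzppzzzzzppz

Applying the rule to each of the 19 symbols of ppzppzppzppzzzzzppz gives the pieces zz zz ppz zz zz ppz zz zz ppz zz zz ppz ppz ppz ppz ppz zz zz ppz, which concatenate to the answer.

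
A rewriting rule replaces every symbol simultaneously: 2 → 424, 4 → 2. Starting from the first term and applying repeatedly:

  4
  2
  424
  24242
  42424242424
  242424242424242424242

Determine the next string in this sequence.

Replace each of the 21 characters of 242424242424242424242 in place — 424 2 424 2 424 2 424 2 424 2 424 2 424 2 424 2 424 2 424 2 424 — and concatenate.

4242424242424242424242424242424242424242424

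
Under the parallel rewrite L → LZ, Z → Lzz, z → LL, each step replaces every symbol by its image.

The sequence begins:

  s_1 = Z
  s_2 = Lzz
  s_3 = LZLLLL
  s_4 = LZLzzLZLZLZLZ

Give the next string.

LZLzzLZLLLLLZLzzLZLzzLZLzzLZLzz

φ(LZLzzLZLZLZLZ) expands symbol-by-symbol to LZ Lzz LZ LL LL LZ Lzz LZ Lzz LZ Lzz LZ Lzz; joining the 13 pieces gives the next term.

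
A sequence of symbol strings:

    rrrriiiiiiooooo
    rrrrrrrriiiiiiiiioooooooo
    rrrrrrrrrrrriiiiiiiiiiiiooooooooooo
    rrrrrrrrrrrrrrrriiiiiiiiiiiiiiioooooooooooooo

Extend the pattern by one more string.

rrrrrrrrrrrrrrrrrrrriiiiiiiiiiiiiiiiiiooooooooooooooooo

The n-th term is 4n r's then 3n+3 i's then 3n+2 o's (n = 1, 2, …).
At n = 5 the blocks have lengths 20, 18, 17.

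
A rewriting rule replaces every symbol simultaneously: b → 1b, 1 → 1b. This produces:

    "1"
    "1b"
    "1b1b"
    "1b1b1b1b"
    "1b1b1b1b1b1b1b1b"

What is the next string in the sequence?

Applying the rule to each of the 16 symbols of 1b1b1b1b1b1b1b1b gives the pieces 1b 1b 1b 1b 1b 1b 1b 1b 1b 1b 1b 1b 1b 1b 1b 1b, which concatenate to the answer.

1b1b1b1b1b1b1b1b1b1b1b1b1b1b1b1b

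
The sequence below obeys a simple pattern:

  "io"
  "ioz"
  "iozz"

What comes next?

The strings grow by a fixed suffix z each time.
Applying this once more to iozz:

iozzz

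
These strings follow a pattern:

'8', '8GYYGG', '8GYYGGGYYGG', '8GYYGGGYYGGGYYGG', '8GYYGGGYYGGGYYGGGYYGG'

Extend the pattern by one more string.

Every step adds GYYGG to the end: s(k+1) = s(k)·GYYGG.
One more step from 8GYYGGGYYGGGYYGGGYYGG gives the answer.

8GYYGGGYYGGGYYGGGYYGGGYYGG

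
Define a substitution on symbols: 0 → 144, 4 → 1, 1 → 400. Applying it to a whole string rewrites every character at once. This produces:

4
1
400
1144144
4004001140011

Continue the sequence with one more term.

Rewriting the 13 symbols of 4004001140011 one by one yields 1 144 144 1 144 144 400 400 1 144 144 400 400; concatenated:

114414411441444004001144144400400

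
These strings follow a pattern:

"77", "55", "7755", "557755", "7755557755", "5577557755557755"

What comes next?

77555577555577557755557755

Each term (from the third on) is the two preceding terms concatenated in order: term 3 = 77·55 = 7755.
Continuing: 7755557755 · 5577557755557755 gives term 7.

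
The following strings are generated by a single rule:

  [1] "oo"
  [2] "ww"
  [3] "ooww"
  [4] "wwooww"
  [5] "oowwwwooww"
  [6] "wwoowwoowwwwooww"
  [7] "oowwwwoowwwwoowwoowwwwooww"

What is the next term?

Each term (from the third on) is the two preceding terms concatenated in order: term 3 = oo·ww = ooww.
The next term joins wwoowwoowwwwooww and oowwwwoowwwwoowwoowwwwooww.

wwoowwoowwwwoowwoowwwwoowwwwoowwoowwwwooww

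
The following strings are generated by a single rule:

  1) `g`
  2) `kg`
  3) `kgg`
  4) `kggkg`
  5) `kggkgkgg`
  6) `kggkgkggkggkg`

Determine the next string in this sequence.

Each term (from the third on) is the previous term followed by the one before it: term 3 = kg·g = kgg.
So term 7 is kggkgkggkggkg·kggkgkgg.

kggkgkggkggkgkggkgkgg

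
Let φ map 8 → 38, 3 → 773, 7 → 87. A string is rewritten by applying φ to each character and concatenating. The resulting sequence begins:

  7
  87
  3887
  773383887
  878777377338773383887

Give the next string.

Applying the rule to each of the 21 symbols of 878777377338773383887 gives the pieces 38 87 38 87 87 87 773 87 87 773 773 38 87 87 773 773 38 773 38 38 87, which concatenate to the answer.

388738878787773878777377338878777377338773383887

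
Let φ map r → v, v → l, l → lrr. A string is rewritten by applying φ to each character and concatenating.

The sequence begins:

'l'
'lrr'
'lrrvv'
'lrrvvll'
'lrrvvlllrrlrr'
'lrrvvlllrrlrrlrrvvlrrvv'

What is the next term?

lrrvvlllrrlrrlrrvvlrrvvlrrvvlllrrvvll

Replace each of the 23 characters of lrrvvlllrrlrrlrrvvlrrvv in place — lrr v v l l lrr lrr lrr v v lrr v v lrr v v l l lrr v v l l — and concatenate.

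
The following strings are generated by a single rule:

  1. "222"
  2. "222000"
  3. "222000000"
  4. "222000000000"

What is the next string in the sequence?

Every step adds 000 to the end: s(k+1) = s(k)·000.
One more step from 222000000000 gives the answer.

222000000000000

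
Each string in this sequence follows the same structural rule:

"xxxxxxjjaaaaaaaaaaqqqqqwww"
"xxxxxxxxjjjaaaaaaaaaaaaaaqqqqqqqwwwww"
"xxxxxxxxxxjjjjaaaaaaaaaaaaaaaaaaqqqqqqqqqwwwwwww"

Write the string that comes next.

Term n consists of 2n+2 x's, followed by n j's, followed by 4n+2 a's, followed by 2n+1 q's, followed by 2n-1 w's, where the shown terms are n = 2, 3, 4.
At n = 5 the blocks have lengths 12, 5, 22, 11, 9.

xxxxxxxxxxxxjjjjjaaaaaaaaaaaaaaaaaaaaaaqqqqqqqqqqqwwwwwwwww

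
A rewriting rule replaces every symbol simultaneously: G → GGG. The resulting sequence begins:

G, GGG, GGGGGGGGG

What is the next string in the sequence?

Rewriting each symbol of GGGGGGGGG: G→GGG, G→GGG, G→GGG, G→GGG, G→GGG, G→GGG, G→GGG, G→GGG, G→GGG, which concatenates to GGG GGG GGG GGG GGG GGG GGG GGG GGG.

GGGGGGGGGGGGGGGGGGGGGGGGGGG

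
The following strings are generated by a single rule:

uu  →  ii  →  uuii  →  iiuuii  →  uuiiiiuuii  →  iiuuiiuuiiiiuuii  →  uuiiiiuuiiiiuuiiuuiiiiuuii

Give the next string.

Each term (from the third on) is the two preceding terms concatenated in order: term 3 = uu·ii = uuii.
The next term joins iiuuiiuuiiiiuuii and uuiiiiuuiiiiuuiiuuiiiiuuii.

iiuuiiuuiiiiuuiiuuiiiiuuiiiiuuiiuuiiiiuuii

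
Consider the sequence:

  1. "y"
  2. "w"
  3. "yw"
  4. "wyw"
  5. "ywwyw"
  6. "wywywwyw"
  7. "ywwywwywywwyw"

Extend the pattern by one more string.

Each term (from the third on) is the two preceding terms concatenated in order: term 3 = y·w = yw.
The next term joins wywywwyw and ywwywwywywwyw.

wywywwywywwywwywywwyw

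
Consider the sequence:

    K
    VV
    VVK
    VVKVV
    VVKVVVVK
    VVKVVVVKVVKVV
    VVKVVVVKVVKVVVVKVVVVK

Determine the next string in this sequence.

Each term (from the third on) is the previous term followed by the one before it: term 3 = VV·K = VVK.
The next term joins VVKVVVVKVVKVVVVKVVVVK and VVKVVVVKVVKVV.

VVKVVVVKVVKVVVVKVVVVKVVKVVVVKVVKVV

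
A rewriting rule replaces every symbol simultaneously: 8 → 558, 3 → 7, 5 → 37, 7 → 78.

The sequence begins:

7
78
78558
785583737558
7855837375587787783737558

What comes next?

Rewriting the 25 symbols of 7855837375587787783737558 one by one yields 78 558 37 37 558 7 78 7 78 37 37 558 78 78 558 78 78 558 7 78 7 78 37 37 558; concatenated:

7855837375587787783737558787855878785587787783737558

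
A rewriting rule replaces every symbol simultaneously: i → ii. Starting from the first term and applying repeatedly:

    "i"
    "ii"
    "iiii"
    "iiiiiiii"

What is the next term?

Expanding iiiiiiii: i→ii, i→ii, i→ii, i→ii, i→ii, i→ii, i→ii, i→ii. Concatenated: ii ii ii ii ii ii ii ii.

iiiiiiiiiiiiiiii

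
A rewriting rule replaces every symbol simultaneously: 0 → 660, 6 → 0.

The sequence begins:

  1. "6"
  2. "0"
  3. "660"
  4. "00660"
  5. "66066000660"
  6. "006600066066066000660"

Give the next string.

6606600066066066000660006600066066066000660

Replace each of the 21 characters of 006600066066066000660 in place — 660 660 0 0 660 660 660 0 0 660 0 0 660 0 0 660 660 660 0 0 660 — and concatenate.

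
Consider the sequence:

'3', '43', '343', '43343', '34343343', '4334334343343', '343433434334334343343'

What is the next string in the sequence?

This is a Fibonacci-style word recurrence s(k) = s(k−2)·s(k−1): e.g. 3·43 = 343.
The next term joins 4334334343343 and 343433434334334343343.

4334334343343343433434334334343343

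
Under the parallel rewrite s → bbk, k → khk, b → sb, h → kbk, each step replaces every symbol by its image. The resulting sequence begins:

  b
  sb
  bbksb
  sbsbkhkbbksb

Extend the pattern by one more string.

bbksbbbksbkhkkbkkhksbsbkhkbbksb

Rewriting each symbol of sbsbkhkbbksb: s→bbk, b→sb, s→bbk, b→sb, k→khk, h→kbk, k→khk, b→sb, b→sb, k→khk, s→bbk, b→sb, which concatenates to bbk sb bbk sb khk kbk khk sb sb khk bbk sb.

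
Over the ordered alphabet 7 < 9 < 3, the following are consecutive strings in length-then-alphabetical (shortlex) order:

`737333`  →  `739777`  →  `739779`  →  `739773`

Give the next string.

Find the rightmost character of 739773 below 3, bump it to the next letter, and reset everything to its right to 7.

739797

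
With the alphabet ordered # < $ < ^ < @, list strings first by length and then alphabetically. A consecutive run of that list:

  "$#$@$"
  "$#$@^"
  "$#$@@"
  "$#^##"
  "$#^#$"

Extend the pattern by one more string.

Find the rightmost character of $#^#$ below @, bump it to the next letter, and reset everything to its right to #.

$#^#^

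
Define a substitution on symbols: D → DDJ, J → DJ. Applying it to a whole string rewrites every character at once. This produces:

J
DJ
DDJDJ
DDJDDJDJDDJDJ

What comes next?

DDJDDJDJDDJDDJDJDDJDJDDJDDJDJDDJDJ

φ(DDJDDJDJDDJDJ) expands symbol-by-symbol to DDJ DDJ DJ DDJ DDJ DJ DDJ DJ DDJ DDJ DJ DDJ DJ; joining the 13 pieces gives the next term.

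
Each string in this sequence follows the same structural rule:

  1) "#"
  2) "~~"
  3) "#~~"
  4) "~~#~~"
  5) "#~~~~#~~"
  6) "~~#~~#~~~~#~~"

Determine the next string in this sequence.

Each term (from the third on) is the two preceding terms concatenated in order: term 3 = #·~~ = #~~.
Continuing: #~~~~#~~ · ~~#~~#~~~~#~~ gives term 7.

#~~~~#~~~~#~~#~~~~#~~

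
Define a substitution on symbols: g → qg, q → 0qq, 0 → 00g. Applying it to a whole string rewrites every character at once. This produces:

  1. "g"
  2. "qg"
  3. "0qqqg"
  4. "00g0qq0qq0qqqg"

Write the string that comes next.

00g00gqg00g0qq0qq00g0qq0qq00g0qq0qq0qqqg

Replace each of the 14 characters of 00g0qq0qq0qqqg in place — 00g 00g qg 00g 0qq 0qq 00g 0qq 0qq 00g 0qq 0qq 0qq qg — and concatenate.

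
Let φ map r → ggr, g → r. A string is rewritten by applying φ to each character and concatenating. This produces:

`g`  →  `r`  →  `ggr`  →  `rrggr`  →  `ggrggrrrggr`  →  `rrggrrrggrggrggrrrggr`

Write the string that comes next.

Rewriting the 21 symbols of rrggrrrggrggrggrrrggr one by one yields ggr ggr r r ggr ggr ggr r r ggr r r ggr r r ggr ggr ggr r r ggr; concatenated:

ggrggrrrggrggrggrrrggrrrggrrrggrggrggrrrggr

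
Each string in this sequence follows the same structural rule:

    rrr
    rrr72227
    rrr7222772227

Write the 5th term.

rrr72227722277222772227

Each term is the previous one with 72227 appended.
From rrr7222772227, 2 further steps: rrr7222772227 → rrr722277222772227 → (answer).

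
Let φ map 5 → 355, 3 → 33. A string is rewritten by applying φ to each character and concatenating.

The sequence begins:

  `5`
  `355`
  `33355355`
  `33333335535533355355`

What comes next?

Replace each of the 20 characters of 33333335535533355355 in place — 33 33 33 33 33 33 33 355 355 33 355 355 33 33 33 355 355 33 355 355 — and concatenate.

333333333333333553553335535533333335535533355355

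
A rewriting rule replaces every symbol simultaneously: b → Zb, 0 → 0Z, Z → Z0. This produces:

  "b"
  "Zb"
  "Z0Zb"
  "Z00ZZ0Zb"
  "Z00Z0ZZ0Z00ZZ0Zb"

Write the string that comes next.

Rewriting the 16 symbols of Z00Z0ZZ0Z00ZZ0Zb one by one yields Z0 0Z 0Z Z0 0Z Z0 Z0 0Z Z0 0Z 0Z Z0 Z0 0Z Z0 Zb; concatenated:

Z00Z0ZZ00ZZ0Z00ZZ00Z0ZZ0Z00ZZ0Zb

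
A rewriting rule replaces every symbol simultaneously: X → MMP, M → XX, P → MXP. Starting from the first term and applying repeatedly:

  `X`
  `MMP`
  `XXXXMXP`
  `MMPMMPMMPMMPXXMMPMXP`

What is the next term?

XXXXMXPXXXXMXPXXXXMXPXXXXMXPMMPMMPXXXXMXPXXMMPMXP

φ(MMPMMPMMPMMPXXMMPMXP) expands symbol-by-symbol to XX XX MXP XX XX MXP XX XX MXP XX XX MXP MMP MMP XX XX MXP XX MMP MXP; joining the 20 pieces gives the next term.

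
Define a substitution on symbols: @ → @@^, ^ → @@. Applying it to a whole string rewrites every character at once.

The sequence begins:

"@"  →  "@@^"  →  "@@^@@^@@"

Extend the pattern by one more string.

Apply φ to @@^@@^@@ symbol by symbol: @→@@^, @→@@^, ^→@@, @→@@^, @→@@^, ^→@@, @→@@^, @→@@^; joined: @@^ @@^ @@ @@^ @@^ @@ @@^ @@^.

@@^@@^@@@@^@@^@@@@^@@^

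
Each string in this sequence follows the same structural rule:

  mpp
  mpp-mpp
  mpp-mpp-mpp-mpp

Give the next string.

Each string is two copies of the previous one joined by '-'.
So the next term is two copies of mpp-mpp-mpp-mpp with '-' between the halves.

mpp-mpp-mpp-mpp-mpp-mpp-mpp-mpp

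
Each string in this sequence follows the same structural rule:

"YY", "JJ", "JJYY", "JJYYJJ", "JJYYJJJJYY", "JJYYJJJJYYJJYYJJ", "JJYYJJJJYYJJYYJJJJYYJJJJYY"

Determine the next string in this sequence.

From term 3 onward, concatenate the last term with the second-to-last: JJ·YY = JJYY, JJYY·JJ = JJYYJJ, …
Continuing: JJYYJJJJYYJJYYJJJJYYJJJJYY · JJYYJJJJYYJJYYJJ gives term 8.

JJYYJJJJYYJJYYJJJJYYJJJJYYJJYYJJJJYYJJYYJJ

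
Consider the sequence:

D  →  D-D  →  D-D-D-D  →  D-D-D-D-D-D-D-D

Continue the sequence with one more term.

D-D-D-D-D-D-D-D-D-D-D-D-D-D-D-D

s(k+1) = s(k)·-·s(k) — each term doubles the last with '-' between the halves.
So the next term is two copies of D-D-D-D-D-D-D-D with '-' between the halves.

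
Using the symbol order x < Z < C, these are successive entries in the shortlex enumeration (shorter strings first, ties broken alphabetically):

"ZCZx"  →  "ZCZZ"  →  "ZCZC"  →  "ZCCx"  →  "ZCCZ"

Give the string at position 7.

Advancing 2 positions from ZCCZ through ZCCZ → ZCCC reaches term 7.

Cxxx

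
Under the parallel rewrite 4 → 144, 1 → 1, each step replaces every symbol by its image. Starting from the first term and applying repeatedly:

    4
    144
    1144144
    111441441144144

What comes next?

φ(111441441144144) expands symbol-by-symbol to 1 1 1 144 144 1 144 144 1 1 144 144 1 144 144; joining the 15 pieces gives the next term.

1111441441144144111441441144144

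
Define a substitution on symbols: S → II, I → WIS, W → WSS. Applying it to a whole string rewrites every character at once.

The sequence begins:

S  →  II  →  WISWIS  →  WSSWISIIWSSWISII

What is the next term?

Replace each of the 16 characters of WSSWISIIWSSWISII in place — WSS II II WSS WIS II WIS WIS WSS II II WSS WIS II WIS WIS — and concatenate.

WSSIIIIWSSWISIIWISWISWSSIIIIWSSWISIIWISWIS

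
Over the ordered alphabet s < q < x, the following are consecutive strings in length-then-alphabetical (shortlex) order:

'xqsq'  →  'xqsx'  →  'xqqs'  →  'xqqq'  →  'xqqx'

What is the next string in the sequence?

xqxs

Find the rightmost character of xqqx below x, bump it to the next letter, and reset everything to its right to s.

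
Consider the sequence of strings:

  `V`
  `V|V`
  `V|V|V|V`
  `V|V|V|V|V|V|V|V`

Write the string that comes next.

Each string is two copies of the previous one joined by '|'.
So the next term is two copies of V|V|V|V|V|V|V|V with '|' between the halves.

V|V|V|V|V|V|V|V|V|V|V|V|V|V|V|V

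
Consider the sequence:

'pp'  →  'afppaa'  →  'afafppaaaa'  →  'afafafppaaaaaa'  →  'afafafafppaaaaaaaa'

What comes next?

afafafafafppaaaaaaaaaa

s(k+1) = af·s(k)·aa, so each term gains af as a prefix and aa as a suffix.
One more step from afafafafppaaaaaaaa gives the answer.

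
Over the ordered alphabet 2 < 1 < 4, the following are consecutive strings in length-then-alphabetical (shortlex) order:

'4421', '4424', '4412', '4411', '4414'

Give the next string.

4442

The successor of 4414 increments the rightmost position that isn't already 4 and resets every position after it to 2.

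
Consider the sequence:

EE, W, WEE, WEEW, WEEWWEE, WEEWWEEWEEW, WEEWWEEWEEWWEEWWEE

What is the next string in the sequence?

WEEWWEEWEEWWEEWWEEWEEWWEEWEEW

From term 3 onward, concatenate the last term with the second-to-last: W·EE = WEE, WEE·W = WEEW, …
So term 8 is WEEWWEEWEEWWEEWWEE·WEEWWEEWEEW.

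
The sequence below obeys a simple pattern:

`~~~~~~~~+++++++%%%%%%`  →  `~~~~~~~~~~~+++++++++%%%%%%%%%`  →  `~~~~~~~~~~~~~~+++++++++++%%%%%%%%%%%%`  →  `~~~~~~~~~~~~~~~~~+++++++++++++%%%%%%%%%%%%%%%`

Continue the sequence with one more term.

Each string has the form ~^{3n+2} +^{2n+3} %^{3n}, where the shown terms are n = 2, 3, 4, 5.
At n = 6 the blocks have lengths 20, 15, 18.

~~~~~~~~~~~~~~~~~~~~+++++++++++++++%%%%%%%%%%%%%%%%%%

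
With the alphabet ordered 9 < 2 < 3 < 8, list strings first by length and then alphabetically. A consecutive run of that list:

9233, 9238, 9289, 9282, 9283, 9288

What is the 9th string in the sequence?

Advancing 3 positions from 9288 through 9288 → 9399 → 9392 reaches term 9.

9393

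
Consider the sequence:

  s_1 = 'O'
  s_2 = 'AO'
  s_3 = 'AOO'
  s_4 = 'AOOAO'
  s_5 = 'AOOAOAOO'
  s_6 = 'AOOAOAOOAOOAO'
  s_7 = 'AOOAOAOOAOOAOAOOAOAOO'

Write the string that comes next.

From term 3 onward, concatenate the last term with the second-to-last: AO·O = AOO, AOO·AO = AOOAO, …
The next term joins AOOAOAOOAOOAOAOOAOAOO and AOOAOAOOAOOAO.

AOOAOAOOAOOAOAOOAOAOOAOOAOAOOAOOAO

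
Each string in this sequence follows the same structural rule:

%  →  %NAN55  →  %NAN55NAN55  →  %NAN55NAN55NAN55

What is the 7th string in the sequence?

The strings grow by a fixed suffix NAN55 each time.
From %NAN55NAN55NAN55, 3 further steps: %NAN55NAN55NAN55 → %NAN55NAN55NAN55NAN55 → %NAN55NAN55NAN55NAN55NAN55 → (answer).

%NAN55NAN55NAN55NAN55NAN55NAN55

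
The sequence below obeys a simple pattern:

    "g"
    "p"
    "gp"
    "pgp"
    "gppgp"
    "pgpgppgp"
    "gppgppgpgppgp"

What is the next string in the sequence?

pgpgppgpgppgppgpgppgp

This is a Fibonacci-style word recurrence s(k) = s(k−2)·s(k−1): e.g. g·p = gp.
The next term joins pgpgppgp and gppgppgpgppgp.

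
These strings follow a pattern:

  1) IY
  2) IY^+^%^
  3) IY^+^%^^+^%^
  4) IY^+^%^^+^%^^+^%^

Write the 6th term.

Every step adds ^+^%^ to the end: s(k+1) = s(k)·^+^%^.
From IY^+^%^^+^%^^+^%^, 2 further steps: IY^+^%^^+^%^^+^%^ → IY^+^%^^+^%^^+^%^^+^%^ → (answer).

IY^+^%^^+^%^^+^%^^+^%^^+^%^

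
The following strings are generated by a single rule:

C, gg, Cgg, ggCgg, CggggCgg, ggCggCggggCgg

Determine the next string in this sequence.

Each term (from the third on) is the two preceding terms concatenated in order: term 3 = C·gg = Cgg.
The next term joins CggggCgg and ggCggCggggCgg.

CggggCggggCggCggggCgg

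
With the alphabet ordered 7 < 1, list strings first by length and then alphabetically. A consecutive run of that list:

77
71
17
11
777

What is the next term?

771

Find the rightmost character of 777 below 1, bump it to the next letter, and reset everything to its right to 7.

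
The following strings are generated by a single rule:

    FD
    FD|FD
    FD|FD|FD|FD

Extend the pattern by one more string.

FD|FD|FD|FD|FD|FD|FD|FD

Every step duplicates the string with '|' between the halves.
So the next term is two copies of FD|FD|FD|FD with '|' between the halves.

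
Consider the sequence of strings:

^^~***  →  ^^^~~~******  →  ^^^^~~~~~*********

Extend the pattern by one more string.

^^^^^~~~~~~~************

Reading off run lengths: ^ runs 2, 3, 4; ~ runs 1, 3, 5; * runs 3, 6, 9 — each is linear in n (n = 1, 2, …).
For the next term, n = 4, so the run lengths are 5, 7, 12.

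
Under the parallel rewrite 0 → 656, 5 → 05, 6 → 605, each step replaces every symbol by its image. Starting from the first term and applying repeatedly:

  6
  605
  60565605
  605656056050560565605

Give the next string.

Rewriting the 21 symbols of 605656056050560565605 one by one yields 605 656 05 605 05 605 656 05 605 656 05 656 05 605 656 05 605 05 605 656 05; concatenated:

6056560560505605656056056560565605605656056050560565605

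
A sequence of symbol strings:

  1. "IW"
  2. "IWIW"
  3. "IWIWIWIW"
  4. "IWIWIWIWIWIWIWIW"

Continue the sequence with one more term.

s(k+1) = s(k)·s(k) — each term doubles the last.
So the next term is two copies of IWIWIWIWIWIWIWIW.

IWIWIWIWIWIWIWIWIWIWIWIWIWIWIWIW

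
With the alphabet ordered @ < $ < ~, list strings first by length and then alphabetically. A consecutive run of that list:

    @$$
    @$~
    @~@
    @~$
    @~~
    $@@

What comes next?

Find the rightmost character of $@@ below ~, bump it to the next letter, and reset everything to its right to @.

$@$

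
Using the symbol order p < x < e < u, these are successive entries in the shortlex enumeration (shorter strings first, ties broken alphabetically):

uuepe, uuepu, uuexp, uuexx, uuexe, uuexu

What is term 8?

Stepping forward 2 times from uuexu: uuexu → uueep, then the target.

uueex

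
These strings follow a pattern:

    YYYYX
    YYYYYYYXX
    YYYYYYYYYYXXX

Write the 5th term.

YYYYYYYYYYYYYYYYXXXXX

Reading off run lengths: Y runs 4, 7, 10; X runs 1, 2, 3 — each is linear in n (n = 1, 2, …).
For term 5, n = 5, so the run lengths are 16, 5.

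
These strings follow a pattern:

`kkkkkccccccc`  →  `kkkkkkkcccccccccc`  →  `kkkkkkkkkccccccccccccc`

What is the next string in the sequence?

kkkkkkkkkkkcccccccccccccccc

Term n consists of 2n+1 k's, followed by 3n+1 c's, where the shown terms are n = 2, 3, 4.
Setting n = 5 gives 11, 16 characters in each block.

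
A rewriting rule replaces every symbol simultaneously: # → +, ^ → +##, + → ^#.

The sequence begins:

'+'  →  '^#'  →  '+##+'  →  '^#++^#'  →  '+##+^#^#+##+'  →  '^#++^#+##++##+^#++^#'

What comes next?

Rewriting the 20 symbols of ^#++^#+##++##+^#++^# one by one yields +## + ^# ^# +## + ^# + + ^# ^# + + ^# +## + ^# ^# +## +; concatenated:

+##+^#^#+##+^#++^#^#++^#+##+^#^#+##+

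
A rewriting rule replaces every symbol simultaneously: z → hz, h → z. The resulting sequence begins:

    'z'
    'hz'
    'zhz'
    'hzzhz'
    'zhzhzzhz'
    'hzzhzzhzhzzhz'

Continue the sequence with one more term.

zhzhzzhzhzzhzzhzhzzhz

Replace each of the 13 characters of hzzhzzhzhzzhz in place — z hz hz z hz hz z hz z hz hz z hz — and concatenate.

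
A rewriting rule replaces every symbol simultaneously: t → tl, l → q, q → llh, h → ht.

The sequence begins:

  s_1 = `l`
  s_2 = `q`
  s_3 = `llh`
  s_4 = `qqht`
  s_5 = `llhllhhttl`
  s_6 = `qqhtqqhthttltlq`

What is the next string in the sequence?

llhllhhttlllhllhhttlhttltlqtlqllh

Applying the rule to each of the 15 symbols of qqhtqqhthttltlq gives the pieces llh llh ht tl llh llh ht tl ht tl tl q tl q llh, which concatenate to the answer.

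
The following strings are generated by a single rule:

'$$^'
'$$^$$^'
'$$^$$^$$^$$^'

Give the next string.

s(k+1) = s(k)·s(k) — each term doubles the last.
Doubling $$^$$^$$^$$^:

$$^$$^$$^$$^$$^$$^$$^$$^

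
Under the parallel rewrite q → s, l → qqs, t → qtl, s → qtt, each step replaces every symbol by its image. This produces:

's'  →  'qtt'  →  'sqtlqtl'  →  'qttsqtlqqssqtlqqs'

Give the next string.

sqtlqtlqttsqtlqqsssqttqttsqtlqqsssqtt

Applying the rule to each of the 17 symbols of qttsqtlqqssqtlqqs gives the pieces s qtl qtl qtt s qtl qqs s s qtt qtt s qtl qqs s s qtt, which concatenate to the answer.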